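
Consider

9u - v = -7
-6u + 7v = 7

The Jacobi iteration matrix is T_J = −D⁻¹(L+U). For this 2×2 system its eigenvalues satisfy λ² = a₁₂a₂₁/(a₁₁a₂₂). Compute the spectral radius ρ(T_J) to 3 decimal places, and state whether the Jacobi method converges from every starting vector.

0.309

a₁₂a₂₁/(a₁₁a₂₂) = (-1)·(-6) / ((9)·(7)) = 0.095238
ρ = √|0.095238| = √0.095238 = 0.309
ρ < 1, so Jacobi converges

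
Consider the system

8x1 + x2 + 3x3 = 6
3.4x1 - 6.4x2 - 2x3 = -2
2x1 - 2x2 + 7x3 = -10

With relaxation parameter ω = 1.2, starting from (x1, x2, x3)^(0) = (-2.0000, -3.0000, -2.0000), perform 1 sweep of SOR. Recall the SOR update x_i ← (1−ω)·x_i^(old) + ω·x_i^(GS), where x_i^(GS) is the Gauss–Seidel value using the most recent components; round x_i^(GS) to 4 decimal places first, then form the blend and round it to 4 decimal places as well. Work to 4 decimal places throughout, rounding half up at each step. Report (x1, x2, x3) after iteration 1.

Iteration 1:
  x1: GS value = (6 - (1)·-3.0000 - (3)·-2.0000) / (8) = 1.8750;  x1 ← (1−ω)·-2.0000 + ω·1.8750 = 2.6500
  x2: GS value = (-2 - (3.4)·2.6500 - (-2)·-2.0000) / (-6.4) = 2.3453;  x2 ← (1−ω)·-3.0000 + ω·2.3453 = 3.4144
  x3: GS value = (-10 - (2)·2.6500 - (-2)·3.4144) / (7) = -1.2102;  x3 ← (1−ω)·-2.0000 + ω·-1.2102 = -1.0522

(2.6500, 3.4144, -1.0522)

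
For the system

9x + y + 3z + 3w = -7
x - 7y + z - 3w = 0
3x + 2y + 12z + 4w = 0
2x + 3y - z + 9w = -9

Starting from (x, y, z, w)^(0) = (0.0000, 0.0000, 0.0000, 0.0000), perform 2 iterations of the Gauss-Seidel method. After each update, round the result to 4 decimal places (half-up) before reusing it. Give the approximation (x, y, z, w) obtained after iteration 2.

Iteration 1:
  x = (-7 - (1)·0.0000 - (3)·0.0000 - (3)·0.0000) / (9) = -0.7778
  y = (0 - (1)·-0.7778 - (1)·0.0000 - (-3)·0.0000) / (-7) = -0.1111
  z = (0 - (3)·-0.7778 - (2)·-0.1111 - (4)·0.0000) / (12) = 0.2130
  w = (-9 - (2)·-0.7778 - (3)·-0.1111 - (-1)·0.2130) / (9) = -0.7665
Iteration 2:
  x = (-7 - (1)·-0.1111 - (3)·0.2130 - (3)·-0.7665) / (9) = -0.5809
  y = (0 - (1)·-0.5809 - (1)·0.2130 - (-3)·-0.7665) / (-7) = 0.2759
  z = (0 - (3)·-0.5809 - (2)·0.2759 - (4)·-0.7665) / (12) = 0.3547
  w = (-9 - (2)·-0.5809 - (3)·0.2759 - (-1)·0.3547) / (9) = -0.9235

(-0.5809, 0.2759, 0.3547, -0.9235)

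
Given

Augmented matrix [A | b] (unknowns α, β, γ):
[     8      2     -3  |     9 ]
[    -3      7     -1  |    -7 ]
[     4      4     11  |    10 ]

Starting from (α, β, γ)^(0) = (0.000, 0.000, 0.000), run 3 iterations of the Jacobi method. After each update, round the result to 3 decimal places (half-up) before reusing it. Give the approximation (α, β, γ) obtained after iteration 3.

(1.546, -0.141, 0.426)

Iteration 1:
  α = (9 - (2)·0.000 - (-3)·0.000) / (8) = 1.125
  β = (-7 - (-3)·0.000 - (-1)·0.000) / (7) = -1.000
  γ = (10 - (4)·0.000 - (4)·0.000) / (11) = 0.909
Iteration 2:
  α = (9 - (2)·-1.000 - (-3)·0.909) / (8) = 1.716
  β = (-7 - (-3)·1.125 - (-1)·0.909) / (7) = -0.388
  γ = (10 - (4)·1.125 - (4)·-1.000) / (11) = 0.864
Iteration 3:
  α = (9 - (2)·-0.388 - (-3)·0.864) / (8) = 1.546
  β = (-7 - (-3)·1.716 - (-1)·0.864) / (7) = -0.141
  γ = (10 - (4)·1.716 - (4)·-0.388) / (11) = 0.426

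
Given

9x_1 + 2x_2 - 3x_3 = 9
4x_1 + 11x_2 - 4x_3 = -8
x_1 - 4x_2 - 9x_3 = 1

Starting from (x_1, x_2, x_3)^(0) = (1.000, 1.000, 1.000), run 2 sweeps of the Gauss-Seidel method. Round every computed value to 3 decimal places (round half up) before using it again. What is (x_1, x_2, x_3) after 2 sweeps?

(1.289, -1.067, 0.506)

Iteration 1:
  x_1 = (9 - (2)·1.000 - (-3)·1.000) / (9) = 1.111
  x_2 = (-8 - (4)·1.111 - (-4)·1.000) / (11) = -0.768
  x_3 = (1 - (1)·1.111 - (-4)·-0.768) / (-9) = 0.354
Iteration 2:
  x_1 = (9 - (2)·-0.768 - (-3)·0.354) / (9) = 1.289
  x_2 = (-8 - (4)·1.289 - (-4)·0.354) / (11) = -1.067
  x_3 = (1 - (1)·1.289 - (-4)·-1.067) / (-9) = 0.506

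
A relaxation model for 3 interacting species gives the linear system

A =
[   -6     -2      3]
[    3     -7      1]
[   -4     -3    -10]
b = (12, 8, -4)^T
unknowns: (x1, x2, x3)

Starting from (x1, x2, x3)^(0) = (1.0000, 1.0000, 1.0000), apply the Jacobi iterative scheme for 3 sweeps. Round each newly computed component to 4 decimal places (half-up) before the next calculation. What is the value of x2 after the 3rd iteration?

-1.7963

Iteration 1:
  x1 = (12 - (-2)·1.0000 - (3)·1.0000) / (-6) = -1.8333
  x2 = (8 - (3)·1.0000 - (1)·1.0000) / (-7) = -0.5714
  x3 = (-4 - (-4)·1.0000 - (-3)·1.0000) / (-10) = -0.3000
Iteration 2:
  x1 = (12 - (-2)·-0.5714 - (3)·-0.3000) / (-6) = -1.9595
  x2 = (8 - (3)·-1.8333 - (1)·-0.3000) / (-7) = -1.9714
  x3 = (-4 - (-4)·-1.8333 - (-3)·-0.5714) / (-10) = 1.3047
Iteration 3:
  x1 = (12 - (-2)·-1.9714 - (3)·1.3047) / (-6) = -0.6905
  x2 = (8 - (3)·-1.9595 - (1)·1.3047) / (-7) = -1.7963
  x3 = (-4 - (-4)·-1.9595 - (-3)·-1.9714) / (-10) = 1.7752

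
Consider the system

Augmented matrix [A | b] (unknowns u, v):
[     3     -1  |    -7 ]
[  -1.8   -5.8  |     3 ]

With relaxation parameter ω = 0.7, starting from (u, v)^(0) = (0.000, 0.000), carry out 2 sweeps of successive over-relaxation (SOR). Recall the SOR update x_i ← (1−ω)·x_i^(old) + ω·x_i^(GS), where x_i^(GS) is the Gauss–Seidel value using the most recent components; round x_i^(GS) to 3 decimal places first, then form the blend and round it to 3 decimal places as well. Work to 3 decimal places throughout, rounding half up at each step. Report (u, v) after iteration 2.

(-2.125, 0.097)

Iteration 1:
  u: GS value = (-7 - (-1)·0.000) / (3) = -2.333;  u ← (1−ω)·0.000 + ω·-2.333 = -1.633
  v: GS value = (3 - (-1.8)·-1.633) / (-5.8) = -0.010;  v ← (1−ω)·0.000 + ω·-0.010 = -0.007
Iteration 2:
  u: GS value = (-7 - (-1)·-0.007) / (3) = -2.336;  u ← (1−ω)·-1.633 + ω·-2.336 = -2.125
  v: GS value = (3 - (-1.8)·-2.125) / (-5.8) = 0.142;  v ← (1−ω)·-0.007 + ω·0.142 = 0.097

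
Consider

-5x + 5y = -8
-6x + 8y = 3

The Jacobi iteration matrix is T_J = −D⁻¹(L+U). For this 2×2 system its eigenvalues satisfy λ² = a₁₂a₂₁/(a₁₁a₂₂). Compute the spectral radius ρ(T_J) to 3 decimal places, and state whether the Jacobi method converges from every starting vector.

0.866

a₁₂a₂₁/(a₁₁a₂₂) = (5)·(-6) / ((-5)·(8)) = 0.750000
ρ = √|0.750000| = √0.750000 = 0.866
ρ < 1, so Jacobi converges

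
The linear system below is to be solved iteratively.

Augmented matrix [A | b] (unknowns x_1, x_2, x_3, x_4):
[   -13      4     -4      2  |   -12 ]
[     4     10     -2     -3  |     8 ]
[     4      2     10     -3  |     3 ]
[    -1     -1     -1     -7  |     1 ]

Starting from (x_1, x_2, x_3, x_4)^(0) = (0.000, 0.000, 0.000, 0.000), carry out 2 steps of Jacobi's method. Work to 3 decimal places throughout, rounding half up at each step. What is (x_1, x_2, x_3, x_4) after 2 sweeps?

(1.055, 0.448, -0.272, -0.432)

Iteration 1:
  x_1 = (-12 - (4)·0.000 - (-4)·0.000 - (2)·0.000) / (-13) = 0.923
  x_2 = (8 - (4)·0.000 - (-2)·0.000 - (-3)·0.000) / (10) = 0.800
  x_3 = (3 - (4)·0.000 - (2)·0.000 - (-3)·0.000) / (10) = 0.300
  x_4 = (1 - (-1)·0.000 - (-1)·0.000 - (-1)·0.000) / (-7) = -0.143
Iteration 2:
  x_1 = (-12 - (4)·0.800 - (-4)·0.300 - (2)·-0.143) / (-13) = 1.055
  x_2 = (8 - (4)·0.923 - (-2)·0.300 - (-3)·-0.143) / (10) = 0.448
  x_3 = (3 - (4)·0.923 - (2)·0.800 - (-3)·-0.143) / (10) = -0.272
  x_4 = (1 - (-1)·0.923 - (-1)·0.800 - (-1)·0.300) / (-7) = -0.432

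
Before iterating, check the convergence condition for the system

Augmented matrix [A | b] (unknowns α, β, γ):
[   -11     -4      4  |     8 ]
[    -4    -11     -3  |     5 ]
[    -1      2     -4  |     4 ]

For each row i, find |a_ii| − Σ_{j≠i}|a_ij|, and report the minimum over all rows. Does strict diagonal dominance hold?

row 1: |-11| − (4+4) = 3
row 2: |-11| − (4+3) = 4
row 3: |-4| − (1+2) = 1
minimum over rows = 1 → strictly diagonally dominant (convergence guaranteed)

1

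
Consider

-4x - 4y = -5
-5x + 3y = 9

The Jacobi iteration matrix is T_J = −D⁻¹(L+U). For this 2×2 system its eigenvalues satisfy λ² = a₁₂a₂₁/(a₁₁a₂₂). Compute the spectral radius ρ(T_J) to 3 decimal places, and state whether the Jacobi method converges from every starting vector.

a₁₂a₂₁/(a₁₁a₂₂) = (-4)·(-5) / ((-4)·(3)) = -1.666667
ρ = √|-1.666667| = √1.666667 = 1.291
ρ > 1, so Jacobi diverges

1.291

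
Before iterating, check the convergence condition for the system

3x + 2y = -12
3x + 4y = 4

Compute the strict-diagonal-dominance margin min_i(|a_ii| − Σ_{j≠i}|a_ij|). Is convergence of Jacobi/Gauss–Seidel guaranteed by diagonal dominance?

1

row 1: |3| − (2) = 1
row 2: |4| − (3) = 1
minimum over rows = 1 → strictly diagonally dominant (convergence guaranteed)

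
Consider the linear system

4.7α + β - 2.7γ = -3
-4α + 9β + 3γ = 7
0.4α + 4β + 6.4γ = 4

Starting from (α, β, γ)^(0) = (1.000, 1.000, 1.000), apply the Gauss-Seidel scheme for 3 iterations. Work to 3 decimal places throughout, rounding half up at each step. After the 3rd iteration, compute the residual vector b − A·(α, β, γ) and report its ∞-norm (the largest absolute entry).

0.024

Iteration 1:
  α = (-3 - (1)·1.000 - (-2.7)·1.000) / (4.7) = -0.277
  β = (7 - (-4)·-0.277 - (3)·1.000) / (9) = 0.321
  γ = (4 - (0.4)·-0.277 - (4)·0.321) / (6.4) = 0.442
Iteration 2:
  α = (-3 - (1)·0.321 - (-2.7)·0.442) / (4.7) = -0.453
  β = (7 - (-4)·-0.453 - (3)·0.442) / (9) = 0.429
  γ = (4 - (0.4)·-0.453 - (4)·0.429) / (6.4) = 0.385
Iteration 3:
  α = (-3 - (1)·0.429 - (-2.7)·0.385) / (4.7) = -0.508
  β = (7 - (-4)·-0.508 - (3)·0.385) / (9) = 0.424
  γ = (4 - (0.4)·-0.508 - (4)·0.424) / (6.4) = 0.392
Residual b − A·x = (0.022, -0.024, -0.002); ∞-norm = 0.024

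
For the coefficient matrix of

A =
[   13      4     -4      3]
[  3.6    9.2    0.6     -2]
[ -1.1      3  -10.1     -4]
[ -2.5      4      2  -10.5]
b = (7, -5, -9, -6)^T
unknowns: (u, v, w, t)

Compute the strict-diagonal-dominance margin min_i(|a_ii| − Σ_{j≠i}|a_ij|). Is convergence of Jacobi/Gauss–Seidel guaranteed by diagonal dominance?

row 1: |13| − (4+4+3) = 2
row 2: |9.2| − (3.6+0.6+2) = 3
row 3: |-10.1| − (1.1+3+4) = 2
row 4: |-10.5| − (2.5+4+2) = 2
minimum over rows = 2 → strictly diagonally dominant (convergence guaranteed)

2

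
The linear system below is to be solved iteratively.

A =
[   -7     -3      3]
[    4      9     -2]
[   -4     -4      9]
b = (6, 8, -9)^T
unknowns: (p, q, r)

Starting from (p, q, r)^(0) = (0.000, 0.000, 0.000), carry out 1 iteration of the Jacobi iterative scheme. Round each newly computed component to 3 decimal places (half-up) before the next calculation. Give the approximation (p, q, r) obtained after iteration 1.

(-0.857, 0.889, -1.000)

Iteration 1:
  p = (6 - (-3)·0.000 - (3)·0.000) / (-7) = -0.857
  q = (8 - (4)·0.000 - (-2)·0.000) / (9) = 0.889
  r = (-9 - (-4)·0.000 - (-4)·0.000) / (9) = -1.000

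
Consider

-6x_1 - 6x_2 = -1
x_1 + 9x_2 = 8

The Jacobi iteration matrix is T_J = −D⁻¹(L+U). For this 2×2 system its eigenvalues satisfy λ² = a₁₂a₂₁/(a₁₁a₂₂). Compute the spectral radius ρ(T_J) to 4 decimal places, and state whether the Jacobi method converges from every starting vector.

a₁₂a₂₁/(a₁₁a₂₂) = (-6)·(1) / ((-6)·(9)) = 0.111111
ρ = √|0.111111| = √0.111111 = 0.3333
ρ < 1, so Jacobi converges

0.3333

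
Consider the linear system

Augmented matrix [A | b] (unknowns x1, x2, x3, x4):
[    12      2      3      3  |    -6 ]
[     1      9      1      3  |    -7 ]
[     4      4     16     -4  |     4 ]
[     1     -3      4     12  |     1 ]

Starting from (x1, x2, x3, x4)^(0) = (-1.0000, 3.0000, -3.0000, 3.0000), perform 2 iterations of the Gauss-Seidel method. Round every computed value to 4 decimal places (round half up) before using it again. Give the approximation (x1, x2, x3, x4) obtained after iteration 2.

Iteration 1:
  x1 = (-6 - (2)·3.0000 - (3)·-3.0000 - (3)·3.0000) / (12) = -1.0000
  x2 = (-7 - (1)·-1.0000 - (1)·-3.0000 - (3)·3.0000) / (9) = -1.3333
  x3 = (4 - (4)·-1.0000 - (4)·-1.3333 - (-4)·3.0000) / (16) = 1.5833
  x4 = (1 - (1)·-1.0000 - (-3)·-1.3333 - (4)·1.5833) / (12) = -0.6944
Iteration 2:
  x1 = (-6 - (2)·-1.3333 - (3)·1.5833 - (3)·-0.6944) / (12) = -0.5000
  x2 = (-7 - (1)·-0.5000 - (1)·1.5833 - (3)·-0.6944) / (9) = -0.6667
  x3 = (4 - (4)·-0.5000 - (4)·-0.6667 - (-4)·-0.6944) / (16) = 0.3681
  x4 = (1 - (1)·-0.5000 - (-3)·-0.6667 - (4)·0.3681) / (12) = -0.1644

(-0.5000, -0.6667, 0.3681, -0.1644)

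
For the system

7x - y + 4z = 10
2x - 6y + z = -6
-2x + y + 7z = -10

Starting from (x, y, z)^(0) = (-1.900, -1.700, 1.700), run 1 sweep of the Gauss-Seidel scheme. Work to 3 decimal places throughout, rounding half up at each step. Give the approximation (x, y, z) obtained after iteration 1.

Iteration 1:
  x = (10 - (-1)·-1.700 - (4)·1.700) / (7) = 0.214
  y = (-6 - (2)·0.214 - (1)·1.700) / (-6) = 1.355
  z = (-10 - (-2)·0.214 - (1)·1.355) / (7) = -1.561

(0.214, 1.355, -1.561)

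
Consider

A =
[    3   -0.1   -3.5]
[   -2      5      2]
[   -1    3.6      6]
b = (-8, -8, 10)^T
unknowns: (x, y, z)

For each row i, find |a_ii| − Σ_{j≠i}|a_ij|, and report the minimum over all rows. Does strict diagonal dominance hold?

row 1: |3| − (0.1+3.5) = -0.6
row 2: |5| − (2+2) = 1
row 3: |6| − (1+3.6) = 1.4
minimum over rows = -0.6 → not strictly diagonally dominant

-0.6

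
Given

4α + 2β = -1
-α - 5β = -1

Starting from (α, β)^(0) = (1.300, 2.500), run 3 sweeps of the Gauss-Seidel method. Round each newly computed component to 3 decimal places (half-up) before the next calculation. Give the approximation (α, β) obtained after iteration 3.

(-0.400, 0.280)

Iteration 1:
  α = (-1 - (2)·2.500) / (4) = -1.500
  β = (-1 - (-1)·-1.500) / (-5) = 0.500
Iteration 2:
  α = (-1 - (2)·0.500) / (4) = -0.500
  β = (-1 - (-1)·-0.500) / (-5) = 0.300
Iteration 3:
  α = (-1 - (2)·0.300) / (4) = -0.400
  β = (-1 - (-1)·-0.400) / (-5) = 0.280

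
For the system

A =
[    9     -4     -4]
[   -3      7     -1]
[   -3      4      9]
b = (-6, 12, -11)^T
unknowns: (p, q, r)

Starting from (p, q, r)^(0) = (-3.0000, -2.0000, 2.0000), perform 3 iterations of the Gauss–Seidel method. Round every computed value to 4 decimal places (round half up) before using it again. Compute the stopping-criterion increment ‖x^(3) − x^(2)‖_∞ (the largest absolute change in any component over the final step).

0.2039

Iteration 1:
  p = (-6 - (-4)·-2.0000 - (-4)·2.0000) / (9) = -0.6667
  q = (12 - (-3)·-0.6667 - (-1)·2.0000) / (7) = 1.7143
  r = (-11 - (-3)·-0.6667 - (4)·1.7143) / (9) = -2.2064
Iteration 2:
  p = (-6 - (-4)·1.7143 - (-4)·-2.2064) / (9) = -0.8854
  q = (12 - (-3)·-0.8854 - (-1)·-2.2064) / (7) = 1.0196
  r = (-11 - (-3)·-0.8854 - (4)·1.0196) / (9) = -1.9705
Iteration 3:
  p = (-6 - (-4)·1.0196 - (-4)·-1.9705) / (9) = -1.0893
  q = (12 - (-3)·-1.0893 - (-1)·-1.9705) / (7) = 0.9659
  r = (-11 - (-3)·-1.0893 - (4)·0.9659) / (9) = -2.0146
Change: (-0.2039, -0.0537, -0.0441) → max |·| = 0.2039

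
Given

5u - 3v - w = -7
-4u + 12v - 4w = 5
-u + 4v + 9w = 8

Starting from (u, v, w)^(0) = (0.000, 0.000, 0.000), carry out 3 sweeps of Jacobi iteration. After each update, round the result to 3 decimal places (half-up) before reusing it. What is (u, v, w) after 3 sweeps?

Iteration 1:
  u = (-7 - (-3)·0.000 - (-1)·0.000) / (5) = -1.400
  v = (5 - (-4)·0.000 - (-4)·0.000) / (12) = 0.417
  w = (8 - (-1)·0.000 - (4)·0.000) / (9) = 0.889
Iteration 2:
  u = (-7 - (-3)·0.417 - (-1)·0.889) / (5) = -0.972
  v = (5 - (-4)·-1.400 - (-4)·0.889) / (12) = 0.246
  w = (8 - (-1)·-1.400 - (4)·0.417) / (9) = 0.548
Iteration 3:
  u = (-7 - (-3)·0.246 - (-1)·0.548) / (5) = -1.143
  v = (5 - (-4)·-0.972 - (-4)·0.548) / (12) = 0.275
  w = (8 - (-1)·-0.972 - (4)·0.246) / (9) = 0.672

(-1.143, 0.275, 0.672)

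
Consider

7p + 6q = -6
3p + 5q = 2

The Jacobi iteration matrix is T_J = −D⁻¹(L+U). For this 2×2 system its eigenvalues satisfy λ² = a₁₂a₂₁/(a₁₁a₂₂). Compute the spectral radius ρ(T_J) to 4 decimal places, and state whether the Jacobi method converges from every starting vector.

0.7171

a₁₂a₂₁/(a₁₁a₂₂) = (6)·(3) / ((7)·(5)) = 0.514286
ρ = √|0.514286| = √0.514286 = 0.7171
ρ < 1, so Jacobi converges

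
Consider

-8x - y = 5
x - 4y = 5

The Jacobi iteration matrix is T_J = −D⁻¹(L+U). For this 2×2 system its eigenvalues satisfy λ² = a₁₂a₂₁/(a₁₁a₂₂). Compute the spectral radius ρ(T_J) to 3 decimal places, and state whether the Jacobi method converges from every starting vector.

0.177

a₁₂a₂₁/(a₁₁a₂₂) = (-1)·(1) / ((-8)·(-4)) = -0.031250
ρ = √|-0.031250| = √0.031250 = 0.177
ρ < 1, so Jacobi converges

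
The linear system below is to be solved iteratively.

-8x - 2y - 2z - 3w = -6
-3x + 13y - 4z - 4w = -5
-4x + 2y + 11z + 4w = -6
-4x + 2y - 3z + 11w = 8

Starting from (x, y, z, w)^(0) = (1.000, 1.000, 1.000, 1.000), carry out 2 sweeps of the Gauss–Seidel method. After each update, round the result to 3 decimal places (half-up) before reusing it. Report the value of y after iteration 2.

-0.388

Iteration 1:
  x = (-6 - (-2)·1.000 - (-2)·1.000 - (-3)·1.000) / (-8) = -0.125
  y = (-5 - (-3)·-0.125 - (-4)·1.000 - (-4)·1.000) / (13) = 0.202
  z = (-6 - (-4)·-0.125 - (2)·0.202 - (4)·1.000) / (11) = -0.991
  w = (8 - (-4)·-0.125 - (2)·0.202 - (-3)·-0.991) / (11) = 0.375
Iteration 2:
  x = (-6 - (-2)·0.202 - (-2)·-0.991 - (-3)·0.375) / (-8) = 0.807
  y = (-5 - (-3)·0.807 - (-4)·-0.991 - (-4)·0.375) / (13) = -0.388
  z = (-6 - (-4)·0.807 - (2)·-0.388 - (4)·0.375) / (11) = -0.318
  w = (8 - (-4)·0.807 - (2)·-0.388 - (-3)·-0.318) / (11) = 1.005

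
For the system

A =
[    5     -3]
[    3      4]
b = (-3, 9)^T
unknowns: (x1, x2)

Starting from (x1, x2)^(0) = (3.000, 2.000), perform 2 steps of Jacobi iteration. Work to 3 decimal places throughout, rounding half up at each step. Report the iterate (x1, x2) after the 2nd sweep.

Iteration 1:
  x1 = (-3 - (-3)·2.000) / (5) = 0.600
  x2 = (9 - (3)·3.000) / (4) = 0.000
Iteration 2:
  x1 = (-3 - (-3)·0.000) / (5) = -0.600
  x2 = (9 - (3)·0.600) / (4) = 1.800

(-0.600, 1.800)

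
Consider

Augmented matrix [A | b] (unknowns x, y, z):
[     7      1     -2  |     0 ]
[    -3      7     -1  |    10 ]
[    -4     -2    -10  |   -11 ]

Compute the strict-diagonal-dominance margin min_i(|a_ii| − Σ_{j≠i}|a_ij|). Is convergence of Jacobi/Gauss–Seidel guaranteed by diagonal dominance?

3

row 1: |7| − (1+2) = 4
row 2: |7| − (3+1) = 3
row 3: |-10| − (4+2) = 4
minimum over rows = 3 → strictly diagonally dominant (convergence guaranteed)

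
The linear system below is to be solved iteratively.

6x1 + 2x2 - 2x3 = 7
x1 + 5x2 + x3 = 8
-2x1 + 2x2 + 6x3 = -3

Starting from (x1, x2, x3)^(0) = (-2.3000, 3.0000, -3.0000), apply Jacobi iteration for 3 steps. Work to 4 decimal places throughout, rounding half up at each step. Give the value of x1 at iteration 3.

Iteration 1:
  x1 = (7 - (2)·3.0000 - (-2)·-3.0000) / (6) = -0.8333
  x2 = (8 - (1)·-2.3000 - (1)·-3.0000) / (5) = 2.6600
  x3 = (-3 - (-2)·-2.3000 - (2)·3.0000) / (6) = -2.2667
Iteration 2:
  x1 = (7 - (2)·2.6600 - (-2)·-2.2667) / (6) = -0.4756
  x2 = (8 - (1)·-0.8333 - (1)·-2.2667) / (5) = 2.2200
  x3 = (-3 - (-2)·-0.8333 - (2)·2.6600) / (6) = -1.6644
Iteration 3:
  x1 = (7 - (2)·2.2200 - (-2)·-1.6644) / (6) = -0.1281
  x2 = (8 - (1)·-0.4756 - (1)·-1.6644) / (5) = 2.0280
  x3 = (-3 - (-2)·-0.4756 - (2)·2.2200) / (6) = -1.3985

-0.1281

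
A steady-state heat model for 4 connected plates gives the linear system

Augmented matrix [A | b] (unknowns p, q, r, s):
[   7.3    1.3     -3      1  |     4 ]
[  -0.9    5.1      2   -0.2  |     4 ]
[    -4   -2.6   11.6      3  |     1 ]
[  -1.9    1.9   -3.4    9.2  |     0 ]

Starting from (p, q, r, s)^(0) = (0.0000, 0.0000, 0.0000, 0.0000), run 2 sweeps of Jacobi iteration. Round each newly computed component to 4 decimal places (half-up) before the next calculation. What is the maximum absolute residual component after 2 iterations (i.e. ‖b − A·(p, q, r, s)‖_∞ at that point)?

Iteration 1:
  p = (4 - (1.3)·0.0000 - (-3)·0.0000 - (1)·0.0000) / (7.3) = 0.5479
  q = (4 - (-0.9)·0.0000 - (2)·0.0000 - (-0.2)·0.0000) / (5.1) = 0.7843
  r = (1 - (-4)·0.0000 - (-2.6)·0.0000 - (3)·0.0000) / (11.6) = 0.0862
  s = (0 - (-1.9)·0.0000 - (1.9)·0.0000 - (-3.4)·0.0000) / (9.2) = 0.0000
Iteration 2:
  p = (4 - (1.3)·0.7843 - (-3)·0.0862 - (1)·0.0000) / (7.3) = 0.4437
  q = (4 - (-0.9)·0.5479 - (2)·0.0862 - (-0.2)·0.0000) / (5.1) = 0.8472
  r = (1 - (-4)·0.5479 - (-2.6)·0.7843 - (3)·0.0000) / (11.6) = 0.4509
  s = (0 - (-1.9)·0.5479 - (1.9)·0.7843 - (-3.4)·0.0862) / (9.2) = -0.0170
Residual b − A·x = (1.0293, -0.8266, -0.2019, 0.9228); ∞-norm = 1.0293

1.0293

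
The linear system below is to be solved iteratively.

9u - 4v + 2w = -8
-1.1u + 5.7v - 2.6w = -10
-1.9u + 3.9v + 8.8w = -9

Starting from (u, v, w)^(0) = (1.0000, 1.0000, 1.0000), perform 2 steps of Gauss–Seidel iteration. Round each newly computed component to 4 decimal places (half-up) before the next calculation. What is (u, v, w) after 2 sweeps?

(-1.4043, -2.2691, -0.3203)

Iteration 1:
  u = (-8 - (-4)·1.0000 - (2)·1.0000) / (9) = -0.6667
  v = (-10 - (-1.1)·-0.6667 - (-2.6)·1.0000) / (5.7) = -1.4269
  w = (-9 - (-1.9)·-0.6667 - (3.9)·-1.4269) / (8.8) = -0.5343
Iteration 2:
  u = (-8 - (-4)·-1.4269 - (2)·-0.5343) / (9) = -1.4043
  v = (-10 - (-1.1)·-1.4043 - (-2.6)·-0.5343) / (5.7) = -2.2691
  w = (-9 - (-1.9)·-1.4043 - (3.9)·-2.2691) / (8.8) = -0.3203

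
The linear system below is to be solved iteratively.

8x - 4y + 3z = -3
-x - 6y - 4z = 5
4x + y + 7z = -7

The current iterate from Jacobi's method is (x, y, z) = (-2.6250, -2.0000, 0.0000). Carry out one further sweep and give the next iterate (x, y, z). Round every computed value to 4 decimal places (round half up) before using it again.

(-1.3750, -0.3958, 0.7857)

One sweep:
  x = (-3 - (-4)·-2.0000 - (3)·0.0000) / (8) = -1.3750
  y = (5 - (-1)·-2.6250 - (-4)·0.0000) / (-6) = -0.3958
  z = (-7 - (4)·-2.6250 - (1)·-2.0000) / (7) = 0.7857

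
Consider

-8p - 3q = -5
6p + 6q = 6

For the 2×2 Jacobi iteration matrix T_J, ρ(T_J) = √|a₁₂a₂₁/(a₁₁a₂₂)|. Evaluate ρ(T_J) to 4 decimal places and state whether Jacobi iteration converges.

a₁₂a₂₁/(a₁₁a₂₂) = (-3)·(6) / ((-8)·(6)) = 0.375000
ρ = √|0.375000| = √0.375000 = 0.6124
ρ < 1, so Jacobi converges

0.6124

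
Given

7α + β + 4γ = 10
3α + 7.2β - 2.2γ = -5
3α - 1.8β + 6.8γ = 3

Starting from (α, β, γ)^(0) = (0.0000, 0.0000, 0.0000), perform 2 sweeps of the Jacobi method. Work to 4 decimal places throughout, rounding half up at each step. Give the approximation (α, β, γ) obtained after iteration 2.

(1.2757, -1.1549, -0.3729)

Iteration 1:
  α = (10 - (1)·0.0000 - (4)·0.0000) / (7) = 1.4286
  β = (-5 - (3)·0.0000 - (-2.2)·0.0000) / (7.2) = -0.6944
  γ = (3 - (3)·0.0000 - (-1.8)·0.0000) / (6.8) = 0.4412
Iteration 2:
  α = (10 - (1)·-0.6944 - (4)·0.4412) / (7) = 1.2757
  β = (-5 - (3)·1.4286 - (-2.2)·0.4412) / (7.2) = -1.1549
  γ = (3 - (3)·1.4286 - (-1.8)·-0.6944) / (6.8) = -0.3729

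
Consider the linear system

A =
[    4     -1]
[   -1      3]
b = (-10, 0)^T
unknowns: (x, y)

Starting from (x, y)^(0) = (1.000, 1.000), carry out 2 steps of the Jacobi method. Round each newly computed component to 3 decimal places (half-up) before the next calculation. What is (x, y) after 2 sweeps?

Iteration 1:
  x = (-10 - (-1)·1.000) / (4) = -2.250
  y = (0 - (-1)·1.000) / (3) = 0.333
Iteration 2:
  x = (-10 - (-1)·0.333) / (4) = -2.417
  y = (0 - (-1)·-2.250) / (3) = -0.750

(-2.417, -0.750)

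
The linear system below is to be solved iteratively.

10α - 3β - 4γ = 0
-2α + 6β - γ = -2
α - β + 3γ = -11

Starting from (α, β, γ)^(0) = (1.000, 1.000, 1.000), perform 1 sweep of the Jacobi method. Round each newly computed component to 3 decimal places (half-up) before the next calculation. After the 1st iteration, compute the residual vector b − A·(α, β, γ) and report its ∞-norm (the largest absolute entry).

21.167

Iteration 1:
  α = (0 - (-3)·1.000 - (-4)·1.000) / (10) = 0.700
  β = (-2 - (-2)·1.000 - (-1)·1.000) / (6) = 0.167
  γ = (-11 - (1)·1.000 - (-1)·1.000) / (3) = -3.667
Residual b − A·x = (-21.167, -5.269, -0.532); ∞-norm = 21.167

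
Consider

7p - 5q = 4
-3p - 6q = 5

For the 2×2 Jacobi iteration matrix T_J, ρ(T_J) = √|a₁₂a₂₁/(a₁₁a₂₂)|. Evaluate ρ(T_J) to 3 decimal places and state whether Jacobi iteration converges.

0.598

a₁₂a₂₁/(a₁₁a₂₂) = (-5)·(-3) / ((7)·(-6)) = -0.357143
ρ = √|-0.357143| = √0.357143 = 0.598
ρ < 1, so Jacobi converges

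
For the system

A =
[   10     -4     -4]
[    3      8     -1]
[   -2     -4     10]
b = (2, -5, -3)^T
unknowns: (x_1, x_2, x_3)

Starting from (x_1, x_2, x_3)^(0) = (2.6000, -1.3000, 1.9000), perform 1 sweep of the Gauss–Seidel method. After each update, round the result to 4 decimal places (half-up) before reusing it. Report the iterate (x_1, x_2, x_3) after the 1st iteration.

(0.4400, -0.5525, -0.4330)

Iteration 1:
  x_1 = (2 - (-4)·-1.3000 - (-4)·1.9000) / (10) = 0.4400
  x_2 = (-5 - (3)·0.4400 - (-1)·1.9000) / (8) = -0.5525
  x_3 = (-3 - (-2)·0.4400 - (-4)·-0.5525) / (10) = -0.4330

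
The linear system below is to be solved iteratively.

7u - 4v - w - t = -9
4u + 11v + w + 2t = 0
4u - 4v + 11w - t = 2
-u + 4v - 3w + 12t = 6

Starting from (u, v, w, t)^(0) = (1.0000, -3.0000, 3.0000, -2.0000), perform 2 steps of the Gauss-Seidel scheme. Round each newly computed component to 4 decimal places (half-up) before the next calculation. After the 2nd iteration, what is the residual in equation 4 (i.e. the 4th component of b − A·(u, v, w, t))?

0.0004

Iteration 1:
  u = (-9 - (-4)·-3.0000 - (-1)·3.0000 - (-1)·-2.0000) / (7) = -2.8571
  v = (0 - (4)·-2.8571 - (1)·3.0000 - (2)·-2.0000) / (11) = 1.1299
  w = (2 - (4)·-2.8571 - (-4)·1.1299 - (-1)·-2.0000) / (11) = 1.4498
  t = (6 - (-1)·-2.8571 - (4)·1.1299 - (-3)·1.4498) / (12) = 0.2477
Iteration 2:
  u = (-9 - (-4)·1.1299 - (-1)·1.4498 - (-1)·0.2477) / (7) = -0.3976
  v = (0 - (4)·-0.3976 - (1)·1.4498 - (2)·0.2477) / (11) = -0.0323
  w = (2 - (4)·-0.3976 - (-4)·-0.0323 - (-1)·0.2477) / (11) = 0.3372
  t = (6 - (-1)·-0.3976 - (4)·-0.0323 - (-3)·0.3372) / (12) = 0.5619
Residual b − A·x = (-5.4469, 0.4847, 0.3139, 0.0004)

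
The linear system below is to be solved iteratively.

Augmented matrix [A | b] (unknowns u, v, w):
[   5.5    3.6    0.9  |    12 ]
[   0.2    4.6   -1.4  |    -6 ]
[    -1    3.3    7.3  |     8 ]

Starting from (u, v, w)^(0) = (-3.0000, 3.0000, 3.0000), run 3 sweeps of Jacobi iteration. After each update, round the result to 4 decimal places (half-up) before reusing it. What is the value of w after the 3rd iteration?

2.1098

Iteration 1:
  u = (12 - (3.6)·3.0000 - (0.9)·3.0000) / (5.5) = -0.2727
  v = (-6 - (0.2)·-3.0000 - (-1.4)·3.0000) / (4.6) = -0.2609
  w = (8 - (-1)·-3.0000 - (3.3)·3.0000) / (7.3) = -0.6712
Iteration 2:
  u = (12 - (3.6)·-0.2609 - (0.9)·-0.6712) / (5.5) = 2.4624
  v = (-6 - (0.2)·-0.2727 - (-1.4)·-0.6712) / (4.6) = -1.4968
  w = (8 - (-1)·-0.2727 - (3.3)·-0.2609) / (7.3) = 1.1765
Iteration 3:
  u = (12 - (3.6)·-1.4968 - (0.9)·1.1765) / (5.5) = 2.9690
  v = (-6 - (0.2)·2.4624 - (-1.4)·1.1765) / (4.6) = -1.0533
  w = (8 - (-1)·2.4624 - (3.3)·-1.4968) / (7.3) = 2.1098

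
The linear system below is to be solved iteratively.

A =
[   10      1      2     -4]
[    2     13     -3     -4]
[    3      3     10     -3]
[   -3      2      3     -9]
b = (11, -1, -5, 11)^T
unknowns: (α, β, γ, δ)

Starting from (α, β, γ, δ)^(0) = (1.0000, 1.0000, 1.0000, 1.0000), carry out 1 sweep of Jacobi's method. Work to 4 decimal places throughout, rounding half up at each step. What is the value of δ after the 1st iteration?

Iteration 1:
  α = (11 - (1)·1.0000 - (2)·1.0000 - (-4)·1.0000) / (10) = 1.2000
  β = (-1 - (2)·1.0000 - (-3)·1.0000 - (-4)·1.0000) / (13) = 0.3077
  γ = (-5 - (3)·1.0000 - (3)·1.0000 - (-3)·1.0000) / (10) = -0.8000
  δ = (11 - (-3)·1.0000 - (2)·1.0000 - (3)·1.0000) / (-9) = -1.0000

-1.0000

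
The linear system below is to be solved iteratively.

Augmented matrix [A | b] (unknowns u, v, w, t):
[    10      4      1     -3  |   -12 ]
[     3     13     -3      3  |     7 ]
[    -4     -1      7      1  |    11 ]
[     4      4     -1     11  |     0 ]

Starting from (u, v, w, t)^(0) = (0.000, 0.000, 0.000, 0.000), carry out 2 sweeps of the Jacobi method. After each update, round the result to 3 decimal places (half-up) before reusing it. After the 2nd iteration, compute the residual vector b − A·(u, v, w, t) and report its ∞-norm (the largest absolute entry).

Iteration 1:
  u = (-12 - (4)·0.000 - (1)·0.000 - (-3)·0.000) / (10) = -1.200
  v = (7 - (3)·0.000 - (-3)·0.000 - (3)·0.000) / (13) = 0.538
  w = (11 - (-4)·0.000 - (-1)·0.000 - (1)·0.000) / (7) = 1.571
  t = (0 - (4)·0.000 - (4)·0.000 - (-1)·0.000) / (11) = 0.000
Iteration 2:
  u = (-12 - (4)·0.538 - (1)·1.571 - (-3)·0.000) / (10) = -1.572
  v = (7 - (3)·-1.200 - (-3)·1.571 - (3)·0.000) / (13) = 1.178
  w = (11 - (-4)·-1.200 - (-1)·0.538 - (1)·0.000) / (7) = 0.963
  t = (0 - (4)·-1.200 - (4)·0.538 - (-1)·1.571) / (11) = 0.384
Residual b − A·x = (-0.803, -1.861, -1.235, -1.685); ∞-norm = 1.861

1.861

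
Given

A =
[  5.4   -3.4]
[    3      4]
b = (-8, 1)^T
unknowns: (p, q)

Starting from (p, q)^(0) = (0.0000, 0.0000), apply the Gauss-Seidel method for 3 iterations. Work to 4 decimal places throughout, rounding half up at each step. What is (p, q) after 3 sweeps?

Iteration 1:
  p = (-8 - (-3.4)·0.0000) / (5.4) = -1.4815
  q = (1 - (3)·-1.4815) / (4) = 1.3611
Iteration 2:
  p = (-8 - (-3.4)·1.3611) / (5.4) = -0.6245
  q = (1 - (3)·-0.6245) / (4) = 0.7184
Iteration 3:
  p = (-8 - (-3.4)·0.7184) / (5.4) = -1.0292
  q = (1 - (3)·-1.0292) / (4) = 1.0219

(-1.0292, 1.0219)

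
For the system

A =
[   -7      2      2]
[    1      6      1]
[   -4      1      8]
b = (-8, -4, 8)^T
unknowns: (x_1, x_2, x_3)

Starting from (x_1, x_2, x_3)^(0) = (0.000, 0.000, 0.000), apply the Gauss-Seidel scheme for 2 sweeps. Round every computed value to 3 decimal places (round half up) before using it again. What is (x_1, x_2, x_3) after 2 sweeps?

Iteration 1:
  x_1 = (-8 - (2)·0.000 - (2)·0.000) / (-7) = 1.143
  x_2 = (-4 - (1)·1.143 - (1)·0.000) / (6) = -0.857
  x_3 = (8 - (-4)·1.143 - (1)·-0.857) / (8) = 1.679
Iteration 2:
  x_1 = (-8 - (2)·-0.857 - (2)·1.679) / (-7) = 1.378
  x_2 = (-4 - (1)·1.378 - (1)·1.679) / (6) = -1.176
  x_3 = (8 - (-4)·1.378 - (1)·-1.176) / (8) = 1.836

(1.378, -1.176, 1.836)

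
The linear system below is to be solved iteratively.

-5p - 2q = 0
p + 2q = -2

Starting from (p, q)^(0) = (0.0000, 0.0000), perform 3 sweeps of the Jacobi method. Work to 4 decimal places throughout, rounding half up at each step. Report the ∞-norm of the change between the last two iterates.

0.2000

Iteration 1:
  p = (0 - (-2)·0.0000) / (-5) = 0.0000
  q = (-2 - (1)·0.0000) / (2) = -1.0000
Iteration 2:
  p = (0 - (-2)·-1.0000) / (-5) = 0.4000
  q = (-2 - (1)·0.0000) / (2) = -1.0000
Iteration 3:
  p = (0 - (-2)·-1.0000) / (-5) = 0.4000
  q = (-2 - (1)·0.4000) / (2) = -1.2000
Change: (0.0000, -0.2000) → max |·| = 0.2000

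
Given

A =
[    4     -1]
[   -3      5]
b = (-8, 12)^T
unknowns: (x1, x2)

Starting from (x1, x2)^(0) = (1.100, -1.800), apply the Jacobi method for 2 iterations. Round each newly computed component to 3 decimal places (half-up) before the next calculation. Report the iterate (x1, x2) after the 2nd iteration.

(-1.235, 0.930)

Iteration 1:
  x1 = (-8 - (-1)·-1.800) / (4) = -2.450
  x2 = (12 - (-3)·1.100) / (5) = 3.060
Iteration 2:
  x1 = (-8 - (-1)·3.060) / (4) = -1.235
  x2 = (12 - (-3)·-2.450) / (5) = 0.930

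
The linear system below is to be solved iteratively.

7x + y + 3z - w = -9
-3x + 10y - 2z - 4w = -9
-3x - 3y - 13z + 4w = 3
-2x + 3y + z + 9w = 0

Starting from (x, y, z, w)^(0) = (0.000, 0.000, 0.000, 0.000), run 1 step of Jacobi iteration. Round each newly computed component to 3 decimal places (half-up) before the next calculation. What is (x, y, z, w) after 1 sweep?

Iteration 1:
  x = (-9 - (1)·0.000 - (3)·0.000 - (-1)·0.000) / (7) = -1.286
  y = (-9 - (-3)·0.000 - (-2)·0.000 - (-4)·0.000) / (10) = -0.900
  z = (3 - (-3)·0.000 - (-3)·0.000 - (4)·0.000) / (-13) = -0.231
  w = (0 - (-2)·0.000 - (3)·0.000 - (1)·0.000) / (9) = 0.000

(-1.286, -0.900, -0.231, 0.000)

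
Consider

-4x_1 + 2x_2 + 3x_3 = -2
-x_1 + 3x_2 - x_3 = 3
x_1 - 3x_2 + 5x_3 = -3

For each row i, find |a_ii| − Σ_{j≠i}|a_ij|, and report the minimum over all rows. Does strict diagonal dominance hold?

row 1: |-4| − (2+3) = -1
row 2: |3| − (1+1) = 1
row 3: |5| − (1+3) = 1
minimum over rows = -1 → not strictly diagonally dominant

-1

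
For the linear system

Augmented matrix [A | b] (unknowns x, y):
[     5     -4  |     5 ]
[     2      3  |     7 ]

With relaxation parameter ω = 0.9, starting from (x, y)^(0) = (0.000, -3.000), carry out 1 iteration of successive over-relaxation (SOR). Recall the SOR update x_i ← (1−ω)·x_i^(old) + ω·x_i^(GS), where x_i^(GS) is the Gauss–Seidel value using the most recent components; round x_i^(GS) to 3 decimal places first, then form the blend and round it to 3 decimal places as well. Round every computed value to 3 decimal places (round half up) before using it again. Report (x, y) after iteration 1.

(-1.260, 2.556)

Iteration 1:
  x: GS value = (5 - (-4)·-3.000) / (5) = -1.400;  x ← (1−ω)·0.000 + ω·-1.400 = -1.260
  y: GS value = (7 - (2)·-1.260) / (3) = 3.173;  y ← (1−ω)·-3.000 + ω·3.173 = 2.556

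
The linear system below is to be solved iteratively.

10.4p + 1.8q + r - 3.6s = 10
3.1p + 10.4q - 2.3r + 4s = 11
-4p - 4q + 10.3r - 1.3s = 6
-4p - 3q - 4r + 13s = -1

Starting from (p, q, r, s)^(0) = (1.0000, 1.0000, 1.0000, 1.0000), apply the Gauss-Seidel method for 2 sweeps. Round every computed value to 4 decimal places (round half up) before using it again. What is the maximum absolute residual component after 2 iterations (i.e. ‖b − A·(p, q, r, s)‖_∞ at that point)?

0.1952

Iteration 1:
  p = (10 - (1.8)·1.0000 - (1)·1.0000 - (-3.6)·1.0000) / (10.4) = 1.0385
  q = (11 - (3.1)·1.0385 - (-2.3)·1.0000 - (4)·1.0000) / (10.4) = 0.5847
  r = (6 - (-4)·1.0385 - (-4)·0.5847 - (-1.3)·1.0000) / (10.3) = 1.3391
  s = (-1 - (-4)·1.0385 - (-3)·0.5847 - (-4)·1.3391) / (13) = 0.7896
Iteration 2:
  p = (10 - (1.8)·0.5847 - (1)·1.3391 - (-3.6)·0.7896) / (10.4) = 1.0049
  q = (11 - (3.1)·1.0049 - (-2.3)·1.3391 - (4)·0.7896) / (10.4) = 0.7506
  r = (6 - (-4)·1.0049 - (-4)·0.7506 - (-1.3)·0.7896) / (10.3) = 1.3639
  s = (-1 - (-4)·1.0049 - (-3)·0.7506 - (-4)·1.3639) / (13) = 0.8252
Residual b − A·x = (-0.1952, -0.0853, 0.0466, -0.0006); ∞-norm = 0.1952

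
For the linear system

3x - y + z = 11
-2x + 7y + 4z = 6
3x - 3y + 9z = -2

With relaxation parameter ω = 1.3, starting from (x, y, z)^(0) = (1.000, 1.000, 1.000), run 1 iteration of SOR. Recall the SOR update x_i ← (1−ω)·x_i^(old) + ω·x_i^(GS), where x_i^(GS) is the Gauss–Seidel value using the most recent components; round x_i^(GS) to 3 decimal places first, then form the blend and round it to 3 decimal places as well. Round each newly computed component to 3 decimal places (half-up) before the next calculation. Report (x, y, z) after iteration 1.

(4.467, 1.731, -1.774)

Iteration 1:
  x: GS value = (11 - (-1)·1.000 - (1)·1.000) / (3) = 3.667;  x ← (1−ω)·1.000 + ω·3.667 = 4.467
  y: GS value = (6 - (-2)·4.467 - (4)·1.000) / (7) = 1.562;  y ← (1−ω)·1.000 + ω·1.562 = 1.731
  z: GS value = (-2 - (3)·4.467 - (-3)·1.731) / (9) = -1.134;  z ← (1−ω)·1.000 + ω·-1.134 = -1.774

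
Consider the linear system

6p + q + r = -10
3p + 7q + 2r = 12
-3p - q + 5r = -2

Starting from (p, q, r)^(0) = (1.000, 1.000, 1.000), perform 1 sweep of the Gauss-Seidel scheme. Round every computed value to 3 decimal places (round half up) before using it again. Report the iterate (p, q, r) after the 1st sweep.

Iteration 1:
  p = (-10 - (1)·1.000 - (1)·1.000) / (6) = -2.000
  q = (12 - (3)·-2.000 - (2)·1.000) / (7) = 2.286
  r = (-2 - (-3)·-2.000 - (-1)·2.286) / (5) = -1.143

(-2.000, 2.286, -1.143)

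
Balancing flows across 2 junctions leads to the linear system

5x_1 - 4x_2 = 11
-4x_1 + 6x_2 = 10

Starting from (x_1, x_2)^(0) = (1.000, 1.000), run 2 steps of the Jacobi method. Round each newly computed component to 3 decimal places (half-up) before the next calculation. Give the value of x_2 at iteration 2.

Iteration 1:
  x_1 = (11 - (-4)·1.000) / (5) = 3.000
  x_2 = (10 - (-4)·1.000) / (6) = 2.333
Iteration 2:
  x_1 = (11 - (-4)·2.333) / (5) = 4.066
  x_2 = (10 - (-4)·3.000) / (6) = 3.667

3.667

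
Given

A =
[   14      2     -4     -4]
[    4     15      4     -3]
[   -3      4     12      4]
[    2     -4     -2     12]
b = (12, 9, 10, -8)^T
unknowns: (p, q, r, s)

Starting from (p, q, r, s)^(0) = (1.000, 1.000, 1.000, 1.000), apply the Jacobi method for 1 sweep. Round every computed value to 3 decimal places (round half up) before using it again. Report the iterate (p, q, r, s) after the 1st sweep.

(1.286, 0.267, 0.417, -0.333)

Iteration 1:
  p = (12 - (2)·1.000 - (-4)·1.000 - (-4)·1.000) / (14) = 1.286
  q = (9 - (4)·1.000 - (4)·1.000 - (-3)·1.000) / (15) = 0.267
  r = (10 - (-3)·1.000 - (4)·1.000 - (4)·1.000) / (12) = 0.417
  s = (-8 - (2)·1.000 - (-4)·1.000 - (-2)·1.000) / (12) = -0.333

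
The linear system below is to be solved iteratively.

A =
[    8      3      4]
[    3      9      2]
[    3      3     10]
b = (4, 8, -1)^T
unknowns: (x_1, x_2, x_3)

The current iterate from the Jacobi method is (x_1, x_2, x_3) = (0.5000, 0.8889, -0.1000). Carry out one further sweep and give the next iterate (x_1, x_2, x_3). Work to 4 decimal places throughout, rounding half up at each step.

One sweep:
  x_1 = (4 - (3)·0.8889 - (4)·-0.1000) / (8) = 0.2167
  x_2 = (8 - (3)·0.5000 - (2)·-0.1000) / (9) = 0.7444
  x_3 = (-1 - (3)·0.5000 - (3)·0.8889) / (10) = -0.5167

(0.2167, 0.7444, -0.5167)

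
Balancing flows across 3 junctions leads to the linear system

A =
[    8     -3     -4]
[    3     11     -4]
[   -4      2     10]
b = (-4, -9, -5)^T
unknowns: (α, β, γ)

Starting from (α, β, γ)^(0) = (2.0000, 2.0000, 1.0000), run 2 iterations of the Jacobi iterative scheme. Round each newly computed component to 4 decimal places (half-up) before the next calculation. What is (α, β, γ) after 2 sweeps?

Iteration 1:
  α = (-4 - (-3)·2.0000 - (-4)·1.0000) / (8) = 0.7500
  β = (-9 - (3)·2.0000 - (-4)·1.0000) / (11) = -1.0000
  γ = (-5 - (-4)·2.0000 - (2)·2.0000) / (10) = -0.1000
Iteration 2:
  α = (-4 - (-3)·-1.0000 - (-4)·-0.1000) / (8) = -0.9250
  β = (-9 - (3)·0.7500 - (-4)·-0.1000) / (11) = -1.0591
  γ = (-5 - (-4)·0.7500 - (2)·-1.0000) / (10) = 0.0000

(-0.9250, -1.0591, 0.0000)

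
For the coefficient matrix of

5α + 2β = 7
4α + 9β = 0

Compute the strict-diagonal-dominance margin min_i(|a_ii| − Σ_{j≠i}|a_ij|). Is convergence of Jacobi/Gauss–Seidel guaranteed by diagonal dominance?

row 1: |5| − (2) = 3
row 2: |9| − (4) = 5
minimum over rows = 3 → strictly diagonally dominant (convergence guaranteed)

3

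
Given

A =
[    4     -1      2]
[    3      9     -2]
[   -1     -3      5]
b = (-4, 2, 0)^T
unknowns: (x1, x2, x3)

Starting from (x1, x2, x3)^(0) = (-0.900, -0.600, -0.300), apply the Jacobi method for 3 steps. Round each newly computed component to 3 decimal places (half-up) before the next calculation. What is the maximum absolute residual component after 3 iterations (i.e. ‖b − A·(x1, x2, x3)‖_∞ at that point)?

Iteration 1:
  x1 = (-4 - (-1)·-0.600 - (2)·-0.300) / (4) = -1.000
  x2 = (2 - (3)·-0.900 - (-2)·-0.300) / (9) = 0.456
  x3 = (0 - (-1)·-0.900 - (-3)·-0.600) / (5) = -0.540
Iteration 2:
  x1 = (-4 - (-1)·0.456 - (2)·-0.540) / (4) = -0.616
  x2 = (2 - (3)·-1.000 - (-2)·-0.540) / (9) = 0.436
  x3 = (0 - (-1)·-1.000 - (-3)·0.456) / (5) = 0.074
Iteration 3:
  x1 = (-4 - (-1)·0.436 - (2)·0.074) / (4) = -0.928
  x2 = (2 - (3)·-0.616 - (-2)·0.074) / (9) = 0.444
  x3 = (0 - (-1)·-0.616 - (-3)·0.436) / (5) = 0.138
Residual b − A·x = (-0.120, 1.064, -0.286); ∞-norm = 1.064

1.064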